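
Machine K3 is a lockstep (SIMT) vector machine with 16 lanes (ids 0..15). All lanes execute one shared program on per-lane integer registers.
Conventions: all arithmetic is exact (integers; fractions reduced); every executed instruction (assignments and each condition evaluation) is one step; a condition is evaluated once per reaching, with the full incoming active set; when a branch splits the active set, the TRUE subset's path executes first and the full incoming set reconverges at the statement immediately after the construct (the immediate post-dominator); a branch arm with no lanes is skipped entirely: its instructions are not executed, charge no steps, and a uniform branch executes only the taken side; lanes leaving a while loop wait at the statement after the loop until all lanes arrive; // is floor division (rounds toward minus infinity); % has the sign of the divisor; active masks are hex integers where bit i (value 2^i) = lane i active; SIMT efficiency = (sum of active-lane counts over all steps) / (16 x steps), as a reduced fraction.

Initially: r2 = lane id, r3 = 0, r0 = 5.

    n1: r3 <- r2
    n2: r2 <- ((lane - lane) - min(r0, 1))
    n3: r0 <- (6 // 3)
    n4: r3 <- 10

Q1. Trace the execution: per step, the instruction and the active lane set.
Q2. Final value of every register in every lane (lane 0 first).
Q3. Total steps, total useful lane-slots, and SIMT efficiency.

step 0: r3 <- r2                     0xffff
step 1: r2 <- ((lane - lane) - min(r0, 1)) 0xffff
step 2: r0 <- (6 // 3)               0xffff
step 3: r3 <- 10                     0xffff

Answer: 4 steps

r2: -1,-1,-1,-1,-1,-1,-1,-1,-1,-1,-1,-1,-1,-1,-1,-1
r3: 10,10,10,10,10,10,10,10,10,10,10,10,10,10,10,10
r0: 2,2,2,2,2,2,2,2,2,2,2,2,2,2,2,2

steps = 4; useful = 64; efficiency = 64/64 = 1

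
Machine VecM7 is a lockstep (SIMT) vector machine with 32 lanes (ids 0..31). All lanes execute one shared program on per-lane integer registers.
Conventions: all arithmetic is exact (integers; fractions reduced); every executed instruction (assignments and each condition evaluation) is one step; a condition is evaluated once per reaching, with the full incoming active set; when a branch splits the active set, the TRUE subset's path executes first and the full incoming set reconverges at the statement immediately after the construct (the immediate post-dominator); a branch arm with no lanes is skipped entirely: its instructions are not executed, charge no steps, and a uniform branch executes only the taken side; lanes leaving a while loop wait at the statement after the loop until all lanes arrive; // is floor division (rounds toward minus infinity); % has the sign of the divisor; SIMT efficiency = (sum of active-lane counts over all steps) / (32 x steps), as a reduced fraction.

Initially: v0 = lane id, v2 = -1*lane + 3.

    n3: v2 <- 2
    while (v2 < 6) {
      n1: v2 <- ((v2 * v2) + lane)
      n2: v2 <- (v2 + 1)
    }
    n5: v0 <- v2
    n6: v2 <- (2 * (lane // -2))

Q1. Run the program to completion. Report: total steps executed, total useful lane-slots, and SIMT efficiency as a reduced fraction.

Answer: 10 steps, 227 useful, 227/320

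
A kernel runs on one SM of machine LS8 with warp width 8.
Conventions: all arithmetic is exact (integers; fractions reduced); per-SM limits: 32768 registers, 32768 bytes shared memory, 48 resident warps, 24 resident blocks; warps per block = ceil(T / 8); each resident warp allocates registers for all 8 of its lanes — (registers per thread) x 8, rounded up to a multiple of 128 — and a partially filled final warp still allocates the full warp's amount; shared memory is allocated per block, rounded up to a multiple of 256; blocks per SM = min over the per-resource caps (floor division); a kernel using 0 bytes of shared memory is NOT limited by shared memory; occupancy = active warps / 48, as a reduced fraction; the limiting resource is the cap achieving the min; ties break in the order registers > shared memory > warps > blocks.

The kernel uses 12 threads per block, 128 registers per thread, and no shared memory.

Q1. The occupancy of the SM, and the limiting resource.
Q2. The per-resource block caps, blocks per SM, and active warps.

Answer: occupancy 2/3, limited by registers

registers: 16 blocks
shared memory: no limit (kernel uses none)
warps: 24 blocks
blocks: 24 blocks

Answer: 16 blocks, 32 active warps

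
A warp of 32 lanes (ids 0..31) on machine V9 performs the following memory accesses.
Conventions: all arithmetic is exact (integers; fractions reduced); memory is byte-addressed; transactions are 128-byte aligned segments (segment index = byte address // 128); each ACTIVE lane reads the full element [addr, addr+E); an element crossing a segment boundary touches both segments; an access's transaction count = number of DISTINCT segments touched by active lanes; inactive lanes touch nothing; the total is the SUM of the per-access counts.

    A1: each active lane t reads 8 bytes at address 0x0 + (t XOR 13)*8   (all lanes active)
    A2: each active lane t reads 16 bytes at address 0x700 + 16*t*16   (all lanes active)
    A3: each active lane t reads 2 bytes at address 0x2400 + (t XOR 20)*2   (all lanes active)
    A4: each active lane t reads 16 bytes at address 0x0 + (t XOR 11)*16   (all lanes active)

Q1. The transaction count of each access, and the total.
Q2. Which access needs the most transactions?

A1: 2 transactions
A2: 32 transactions
A3: 1 transaction
A4: 4 transactions

Answer: 2,32,1,4; total 39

Answer: A2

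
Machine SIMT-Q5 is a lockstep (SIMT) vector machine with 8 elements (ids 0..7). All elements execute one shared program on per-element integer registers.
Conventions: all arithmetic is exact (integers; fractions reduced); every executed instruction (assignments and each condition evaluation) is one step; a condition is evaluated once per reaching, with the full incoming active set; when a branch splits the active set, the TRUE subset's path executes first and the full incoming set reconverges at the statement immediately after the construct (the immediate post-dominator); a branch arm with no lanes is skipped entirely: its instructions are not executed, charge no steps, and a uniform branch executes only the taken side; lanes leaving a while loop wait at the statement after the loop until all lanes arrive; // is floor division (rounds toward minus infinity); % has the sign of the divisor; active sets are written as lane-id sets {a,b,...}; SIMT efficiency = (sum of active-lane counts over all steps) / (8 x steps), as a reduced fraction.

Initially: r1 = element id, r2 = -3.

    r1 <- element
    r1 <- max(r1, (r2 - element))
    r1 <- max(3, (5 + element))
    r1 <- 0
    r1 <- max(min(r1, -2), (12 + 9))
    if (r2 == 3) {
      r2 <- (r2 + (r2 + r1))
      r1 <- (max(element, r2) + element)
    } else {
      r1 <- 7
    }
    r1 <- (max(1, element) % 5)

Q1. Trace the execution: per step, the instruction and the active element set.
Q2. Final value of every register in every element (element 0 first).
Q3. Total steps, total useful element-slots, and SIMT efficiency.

step 0: r1 <- element                {0,1,2,3,4,5,6,7}
step 1: r1 <- max(r1, (r2 - element)) {0,1,2,3,4,5,6,7}
step 2: r1 <- max(3, (5 + element))  {0,1,2,3,4,5,6,7}
step 3: r1 <- 0                      {0,1,2,3,4,5,6,7}
step 4: r1 <- max(min(r1, -2), (12 + 9)) {0,1,2,3,4,5,6,7}
step 5: eval (r2 == 3)               {0,1,2,3,4,5,6,7}
step 6: r1 <- 7                      {0,1,2,3,4,5,6,7}
step 7: r1 <- (max(1, element) % 5)  {0,1,2,3,4,5,6,7}

Answer: 8 steps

r1: 1,1,2,3,4,0,1,2
r2: -3,-3,-3,-3,-3,-3,-3,-3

steps = 8; useful = 64; efficiency = 64/64 = 1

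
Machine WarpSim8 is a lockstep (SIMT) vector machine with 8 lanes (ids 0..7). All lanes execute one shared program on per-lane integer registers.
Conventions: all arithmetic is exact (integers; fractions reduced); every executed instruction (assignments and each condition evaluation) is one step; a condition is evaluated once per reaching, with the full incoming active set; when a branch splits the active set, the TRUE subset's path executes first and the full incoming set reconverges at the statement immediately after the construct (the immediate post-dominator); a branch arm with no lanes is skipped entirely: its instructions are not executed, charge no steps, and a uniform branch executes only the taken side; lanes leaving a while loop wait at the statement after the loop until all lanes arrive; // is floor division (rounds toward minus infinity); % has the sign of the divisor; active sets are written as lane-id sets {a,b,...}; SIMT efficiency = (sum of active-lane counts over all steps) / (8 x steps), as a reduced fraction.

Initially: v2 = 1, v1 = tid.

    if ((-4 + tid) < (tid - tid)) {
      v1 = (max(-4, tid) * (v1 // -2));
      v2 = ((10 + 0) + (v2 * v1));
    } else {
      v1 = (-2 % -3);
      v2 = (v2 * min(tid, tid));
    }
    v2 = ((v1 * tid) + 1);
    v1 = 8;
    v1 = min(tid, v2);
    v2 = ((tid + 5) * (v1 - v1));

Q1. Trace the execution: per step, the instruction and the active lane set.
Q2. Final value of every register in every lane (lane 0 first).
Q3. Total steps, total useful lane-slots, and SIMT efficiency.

step 0: eval ((-4 + tid) < (tid - tid)) {0,1,2,3,4,5,6,7}
step 1: v1 <- (max(-4, tid) * (v1 // -2)) {0,1,2,3}
step 2: v2 <- ((10 + 0) + (v2 * v1)) {0,1,2,3}
step 3: v1 <- (-2 % -3)              {4,5,6,7}
step 4: v2 <- (v2 * min(tid, tid))   {4,5,6,7}
step 5: v2 <- ((v1 * tid) + 1)       {0,1,2,3,4,5,6,7}
step 6: v1 <- 8                      {0,1,2,3,4,5,6,7}
step 7: v1 <- min(tid, v2)           {0,1,2,3,4,5,6,7}
step 8: v2 <- ((tid + 5) * (v1 - v1)) {0,1,2,3,4,5,6,7}

Answer: 9 steps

v2: 0,0,0,0,0,0,0,0
v1: 0,0,-3,-17,-7,-9,-11,-13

steps = 9; useful = 56; efficiency = 56/72 = 7/9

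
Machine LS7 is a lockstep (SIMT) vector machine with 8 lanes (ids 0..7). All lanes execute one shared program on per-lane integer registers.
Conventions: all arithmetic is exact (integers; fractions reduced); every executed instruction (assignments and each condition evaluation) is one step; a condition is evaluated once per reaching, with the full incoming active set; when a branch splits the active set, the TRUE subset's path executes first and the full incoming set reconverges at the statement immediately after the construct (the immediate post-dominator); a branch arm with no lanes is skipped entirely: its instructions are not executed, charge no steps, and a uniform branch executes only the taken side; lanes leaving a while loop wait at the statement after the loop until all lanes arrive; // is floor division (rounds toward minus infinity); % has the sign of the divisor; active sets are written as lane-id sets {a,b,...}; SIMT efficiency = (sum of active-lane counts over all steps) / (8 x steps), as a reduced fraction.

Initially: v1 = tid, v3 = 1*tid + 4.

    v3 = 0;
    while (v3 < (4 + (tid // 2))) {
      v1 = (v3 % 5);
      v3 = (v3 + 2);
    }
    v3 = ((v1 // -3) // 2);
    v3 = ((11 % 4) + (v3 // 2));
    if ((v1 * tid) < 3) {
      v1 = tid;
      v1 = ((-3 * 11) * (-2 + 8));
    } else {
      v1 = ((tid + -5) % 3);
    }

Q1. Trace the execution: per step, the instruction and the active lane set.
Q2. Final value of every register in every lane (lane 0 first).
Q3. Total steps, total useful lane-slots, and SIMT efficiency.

step 0: v3 <- 0                      {0,1,2,3,4,5,6,7}
step 1: eval (v3 < (4 + (tid // 2))) {0,1,2,3,4,5,6,7}
step 2: v1 <- (v3 % 5)               {0,1,2,3,4,5,6,7}
step 3: v3 <- (v3 + 2)               {0,1,2,3,4,5,6,7}
step 4: eval (v3 < (4 + (tid // 2))) {0,1,2,3,4,5,6,7}
step 5: v1 <- (v3 % 5)               {0,1,2,3,4,5,6,7}
step 6: v3 <- (v3 + 2)               {0,1,2,3,4,5,6,7}
step 7: eval (v3 < (4 + (tid // 2))) {0,1,2,3,4,5,6,7}
step 8: v1 <- (v3 % 5)               {2,3,4,5,6,7}
step 9: v3 <- (v3 + 2)               {2,3,4,5,6,7}
step 10: eval (v3 < (4 + (tid // 2))) {2,3,4,5,6,7}
step 11: v1 <- (v3 % 5)               {6,7}
step 12: v3 <- (v3 + 2)               {6,7}
step 13: eval (v3 < (4 + (tid // 2))) {6,7}
step 14: v3 <- ((v1 // -3) // 2)      {0,1,2,3,4,5,6,7}
step 15: v3 <- ((11 % 4) + (v3 // 2)) {0,1,2,3,4,5,6,7}
step 16: eval ((v1 * tid) < 3)        {0,1,2,3,4,5,6,7}
step 17: v1 <- tid                    {0,1}
step 18: v1 <- ((-3 * 11) * (-2 + 8)) {0,1}
step 19: v1 <- ((tid + -5) % 3)       {2,3,4,5,6,7}

Answer: 20 steps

v1: -198,-198,0,1,2,0,1,2
v3: 2,2,2,2,2,2,2,2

steps = 20; useful = 122; efficiency = 122/160 = 61/80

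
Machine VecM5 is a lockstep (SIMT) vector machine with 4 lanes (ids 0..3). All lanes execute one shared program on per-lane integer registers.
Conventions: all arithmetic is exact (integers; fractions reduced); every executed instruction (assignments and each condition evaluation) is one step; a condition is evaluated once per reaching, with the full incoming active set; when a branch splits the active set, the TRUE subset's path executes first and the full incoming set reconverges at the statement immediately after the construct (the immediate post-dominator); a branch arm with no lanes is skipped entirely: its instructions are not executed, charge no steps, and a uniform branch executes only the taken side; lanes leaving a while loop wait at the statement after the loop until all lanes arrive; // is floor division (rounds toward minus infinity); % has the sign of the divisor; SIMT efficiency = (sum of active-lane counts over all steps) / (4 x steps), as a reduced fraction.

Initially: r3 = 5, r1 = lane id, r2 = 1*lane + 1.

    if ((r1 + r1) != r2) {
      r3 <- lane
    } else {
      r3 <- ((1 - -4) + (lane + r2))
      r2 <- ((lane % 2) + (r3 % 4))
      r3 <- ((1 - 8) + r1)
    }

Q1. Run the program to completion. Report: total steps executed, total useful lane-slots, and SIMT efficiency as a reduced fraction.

Answer: 5 steps, 10 useful, 1/2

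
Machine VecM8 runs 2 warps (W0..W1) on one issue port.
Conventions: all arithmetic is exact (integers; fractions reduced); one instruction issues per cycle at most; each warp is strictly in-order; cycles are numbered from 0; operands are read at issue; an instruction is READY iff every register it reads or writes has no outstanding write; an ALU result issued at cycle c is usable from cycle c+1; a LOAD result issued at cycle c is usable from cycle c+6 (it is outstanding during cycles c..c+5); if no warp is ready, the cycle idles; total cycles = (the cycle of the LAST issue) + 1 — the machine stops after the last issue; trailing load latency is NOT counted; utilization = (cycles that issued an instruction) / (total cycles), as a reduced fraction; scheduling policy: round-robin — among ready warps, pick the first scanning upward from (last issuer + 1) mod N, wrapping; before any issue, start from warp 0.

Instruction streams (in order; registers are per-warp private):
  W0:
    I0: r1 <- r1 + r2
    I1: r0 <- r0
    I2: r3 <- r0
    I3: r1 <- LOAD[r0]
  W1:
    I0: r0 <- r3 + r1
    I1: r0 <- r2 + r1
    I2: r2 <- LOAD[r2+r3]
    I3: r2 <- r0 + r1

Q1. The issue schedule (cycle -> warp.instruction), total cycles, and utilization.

cycle 0: W0.I0
cycle 1: W1.I0
cycle 2: W0.I1
cycle 3: W1.I1
cycle 4: W0.I2
cycle 5: W1.I2
cycle 6: W0.I3
cycle 7: idle
cycle 8: idle
cycle 9: idle
cycle 10: idle
cycle 11: W1.I3

Answer: 12 cycles, utilization 2/3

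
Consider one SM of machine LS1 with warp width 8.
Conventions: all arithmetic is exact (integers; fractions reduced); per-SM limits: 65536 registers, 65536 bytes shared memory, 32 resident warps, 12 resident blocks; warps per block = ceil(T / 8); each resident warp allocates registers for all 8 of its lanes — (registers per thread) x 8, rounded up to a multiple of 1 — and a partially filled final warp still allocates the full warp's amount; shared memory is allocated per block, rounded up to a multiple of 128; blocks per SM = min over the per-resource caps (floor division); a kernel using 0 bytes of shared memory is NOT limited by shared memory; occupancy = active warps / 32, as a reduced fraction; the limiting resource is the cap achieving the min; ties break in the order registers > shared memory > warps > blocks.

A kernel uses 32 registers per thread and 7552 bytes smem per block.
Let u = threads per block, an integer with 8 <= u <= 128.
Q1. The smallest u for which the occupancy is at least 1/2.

Answer: u = 9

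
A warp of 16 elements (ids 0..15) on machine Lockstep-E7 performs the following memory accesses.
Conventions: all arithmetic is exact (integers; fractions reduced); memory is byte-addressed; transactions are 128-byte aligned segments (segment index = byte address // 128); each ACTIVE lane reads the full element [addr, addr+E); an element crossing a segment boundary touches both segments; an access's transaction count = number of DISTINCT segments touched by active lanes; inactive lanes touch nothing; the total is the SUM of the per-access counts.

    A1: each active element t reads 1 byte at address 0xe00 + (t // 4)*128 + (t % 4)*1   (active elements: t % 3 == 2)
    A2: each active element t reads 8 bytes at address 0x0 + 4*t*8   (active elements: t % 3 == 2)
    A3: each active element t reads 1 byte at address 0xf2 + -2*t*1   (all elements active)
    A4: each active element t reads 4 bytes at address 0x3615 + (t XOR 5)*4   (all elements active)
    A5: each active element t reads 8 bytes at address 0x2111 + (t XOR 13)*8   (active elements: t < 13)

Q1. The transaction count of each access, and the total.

A1: 4 transactions
A2: 4 transactions
A3: 1 transaction
A4: 1 transaction
A5: 2 transactions

Answer: 4,4,1,1,2; total 12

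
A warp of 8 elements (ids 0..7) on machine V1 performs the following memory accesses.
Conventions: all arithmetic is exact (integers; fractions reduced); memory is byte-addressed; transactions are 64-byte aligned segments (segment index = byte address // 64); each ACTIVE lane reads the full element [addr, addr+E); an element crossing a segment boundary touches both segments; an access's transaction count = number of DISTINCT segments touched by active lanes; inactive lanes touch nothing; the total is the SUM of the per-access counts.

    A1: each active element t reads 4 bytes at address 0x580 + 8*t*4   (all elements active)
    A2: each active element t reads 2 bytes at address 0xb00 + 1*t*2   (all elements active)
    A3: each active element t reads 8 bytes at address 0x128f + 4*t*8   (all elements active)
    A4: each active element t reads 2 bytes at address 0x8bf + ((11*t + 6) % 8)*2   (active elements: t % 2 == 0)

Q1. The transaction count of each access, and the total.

A1: 4 transactions
A2: 1 transaction
A3: 4 transactions
A4: 2 transactions

Answer: 4,1,4,2; total 11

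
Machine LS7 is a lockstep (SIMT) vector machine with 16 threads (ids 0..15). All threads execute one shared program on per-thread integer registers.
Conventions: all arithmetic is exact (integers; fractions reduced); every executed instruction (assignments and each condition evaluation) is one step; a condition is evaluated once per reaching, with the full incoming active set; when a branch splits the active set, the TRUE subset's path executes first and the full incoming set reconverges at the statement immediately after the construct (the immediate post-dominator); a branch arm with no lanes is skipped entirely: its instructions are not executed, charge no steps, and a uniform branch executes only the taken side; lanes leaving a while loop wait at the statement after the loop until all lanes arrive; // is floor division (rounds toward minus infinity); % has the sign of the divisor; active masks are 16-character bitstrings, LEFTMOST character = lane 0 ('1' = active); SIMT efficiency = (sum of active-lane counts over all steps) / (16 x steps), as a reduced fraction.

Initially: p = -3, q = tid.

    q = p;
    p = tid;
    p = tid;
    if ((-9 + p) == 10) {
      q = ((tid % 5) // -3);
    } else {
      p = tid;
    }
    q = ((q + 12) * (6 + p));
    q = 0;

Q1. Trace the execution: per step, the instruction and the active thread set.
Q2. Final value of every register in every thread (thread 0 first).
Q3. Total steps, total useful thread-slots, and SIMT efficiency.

step 0: q <- p                       1111111111111111
step 1: p <- tid                     1111111111111111
step 2: p <- tid                     1111111111111111
step 3: eval ((-9 + p) == 10)        1111111111111111
step 4: p <- tid                     1111111111111111
step 5: q <- ((q + 12) * (6 + p))    1111111111111111
step 6: q <- 0                       1111111111111111

Answer: 7 steps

p: 0,1,2,3,4,5,6,7,8,9,10,11,12,13,14,15
q: 0,0,0,0,0,0,0,0,0,0,0,0,0,0,0,0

steps = 7; useful = 112; efficiency = 112/112 = 1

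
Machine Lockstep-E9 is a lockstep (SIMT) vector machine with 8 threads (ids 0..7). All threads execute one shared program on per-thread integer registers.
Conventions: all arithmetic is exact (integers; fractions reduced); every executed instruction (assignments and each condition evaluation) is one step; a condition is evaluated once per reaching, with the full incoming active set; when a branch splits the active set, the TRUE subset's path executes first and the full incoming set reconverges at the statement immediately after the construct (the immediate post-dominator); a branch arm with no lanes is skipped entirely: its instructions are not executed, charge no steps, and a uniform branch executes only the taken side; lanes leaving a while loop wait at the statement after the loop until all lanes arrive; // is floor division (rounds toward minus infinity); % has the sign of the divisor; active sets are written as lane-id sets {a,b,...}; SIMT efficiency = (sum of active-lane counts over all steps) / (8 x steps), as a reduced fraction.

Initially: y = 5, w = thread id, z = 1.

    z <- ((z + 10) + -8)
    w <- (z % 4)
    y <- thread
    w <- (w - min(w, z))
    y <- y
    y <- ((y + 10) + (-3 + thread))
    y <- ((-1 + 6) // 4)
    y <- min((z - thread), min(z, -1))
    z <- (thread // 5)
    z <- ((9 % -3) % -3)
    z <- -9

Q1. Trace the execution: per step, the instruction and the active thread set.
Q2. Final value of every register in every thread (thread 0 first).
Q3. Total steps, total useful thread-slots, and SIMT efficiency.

step 0: z <- ((z + 10) + -8)         {0,1,2,3,4,5,6,7}
step 1: w <- (z % 4)                 {0,1,2,3,4,5,6,7}
step 2: y <- thread                  {0,1,2,3,4,5,6,7}
step 3: w <- (w - min(w, z))         {0,1,2,3,4,5,6,7}
step 4: y <- y                       {0,1,2,3,4,5,6,7}
step 5: y <- ((y + 10) + (-3 + thread)) {0,1,2,3,4,5,6,7}
step 6: y <- ((-1 + 6) // 4)         {0,1,2,3,4,5,6,7}
step 7: y <- min((z - thread), min(z, -1)) {0,1,2,3,4,5,6,7}
step 8: z <- (thread // 5)           {0,1,2,3,4,5,6,7}
step 9: z <- ((9 % -3) % -3)         {0,1,2,3,4,5,6,7}
step 10: z <- -9                      {0,1,2,3,4,5,6,7}

Answer: 11 steps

y: -1,-1,-1,-1,-1,-2,-3,-4
w: 0,0,0,0,0,0,0,0
z: -9,-9,-9,-9,-9,-9,-9,-9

steps = 11; useful = 88; efficiency = 88/88 = 1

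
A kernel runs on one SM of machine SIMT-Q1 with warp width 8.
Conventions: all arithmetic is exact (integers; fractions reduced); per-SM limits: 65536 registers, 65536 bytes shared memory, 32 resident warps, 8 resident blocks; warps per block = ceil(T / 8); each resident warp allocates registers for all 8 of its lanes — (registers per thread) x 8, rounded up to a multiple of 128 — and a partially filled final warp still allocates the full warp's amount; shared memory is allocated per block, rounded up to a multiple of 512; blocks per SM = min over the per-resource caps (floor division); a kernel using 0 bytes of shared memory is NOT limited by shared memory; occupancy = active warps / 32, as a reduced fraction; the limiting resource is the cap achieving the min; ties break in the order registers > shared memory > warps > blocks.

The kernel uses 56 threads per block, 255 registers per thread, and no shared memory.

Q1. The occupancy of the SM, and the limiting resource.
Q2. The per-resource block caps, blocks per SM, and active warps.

Answer: occupancy 7/8, limited by registers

registers: 4 blocks
shared memory: no limit (kernel uses none)
warps: 4 blocks
blocks: 8 blocks

Answer: 4 blocks, 28 active warps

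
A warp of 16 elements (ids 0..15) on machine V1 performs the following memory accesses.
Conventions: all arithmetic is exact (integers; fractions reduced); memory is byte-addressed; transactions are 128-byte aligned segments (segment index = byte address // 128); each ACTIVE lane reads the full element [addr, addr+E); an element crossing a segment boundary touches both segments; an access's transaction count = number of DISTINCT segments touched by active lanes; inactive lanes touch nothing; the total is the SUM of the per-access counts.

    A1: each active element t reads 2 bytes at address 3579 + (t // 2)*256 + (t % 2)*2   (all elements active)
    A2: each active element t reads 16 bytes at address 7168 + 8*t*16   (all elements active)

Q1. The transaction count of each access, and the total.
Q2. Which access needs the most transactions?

A1: 8 transactions
A2: 16 transactions

Answer: 8,16; total 24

Answer: A2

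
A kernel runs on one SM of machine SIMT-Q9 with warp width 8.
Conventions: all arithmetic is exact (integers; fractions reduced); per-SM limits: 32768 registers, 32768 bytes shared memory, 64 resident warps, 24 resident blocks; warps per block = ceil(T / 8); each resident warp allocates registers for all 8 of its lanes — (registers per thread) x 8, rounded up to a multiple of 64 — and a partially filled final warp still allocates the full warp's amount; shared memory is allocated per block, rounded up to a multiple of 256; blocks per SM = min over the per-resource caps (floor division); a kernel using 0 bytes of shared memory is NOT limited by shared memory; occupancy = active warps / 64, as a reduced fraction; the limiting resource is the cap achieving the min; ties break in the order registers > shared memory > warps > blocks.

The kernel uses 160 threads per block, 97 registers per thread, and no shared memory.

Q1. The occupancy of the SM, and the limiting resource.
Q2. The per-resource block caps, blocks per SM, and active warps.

Answer: occupancy 5/16, limited by registers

registers: 1 block
shared memory: no limit (kernel uses none)
warps: 3 blocks
blocks: 24 blocks

Answer: 1 block, 20 active warps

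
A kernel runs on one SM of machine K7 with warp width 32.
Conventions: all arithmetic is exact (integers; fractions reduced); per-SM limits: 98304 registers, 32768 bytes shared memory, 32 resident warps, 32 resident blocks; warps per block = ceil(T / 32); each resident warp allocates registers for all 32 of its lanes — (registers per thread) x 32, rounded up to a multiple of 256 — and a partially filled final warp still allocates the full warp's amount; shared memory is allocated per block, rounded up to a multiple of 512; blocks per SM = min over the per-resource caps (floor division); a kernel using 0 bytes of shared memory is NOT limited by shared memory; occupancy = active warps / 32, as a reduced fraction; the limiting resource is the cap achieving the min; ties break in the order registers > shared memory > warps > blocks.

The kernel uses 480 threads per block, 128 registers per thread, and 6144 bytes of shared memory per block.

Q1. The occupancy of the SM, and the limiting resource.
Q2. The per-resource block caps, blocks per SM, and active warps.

Answer: occupancy 15/32, limited by registers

registers: 1 block
shared memory: 5 blocks
warps: 2 blocks
blocks: 32 blocks

Answer: 1 block, 15 active warps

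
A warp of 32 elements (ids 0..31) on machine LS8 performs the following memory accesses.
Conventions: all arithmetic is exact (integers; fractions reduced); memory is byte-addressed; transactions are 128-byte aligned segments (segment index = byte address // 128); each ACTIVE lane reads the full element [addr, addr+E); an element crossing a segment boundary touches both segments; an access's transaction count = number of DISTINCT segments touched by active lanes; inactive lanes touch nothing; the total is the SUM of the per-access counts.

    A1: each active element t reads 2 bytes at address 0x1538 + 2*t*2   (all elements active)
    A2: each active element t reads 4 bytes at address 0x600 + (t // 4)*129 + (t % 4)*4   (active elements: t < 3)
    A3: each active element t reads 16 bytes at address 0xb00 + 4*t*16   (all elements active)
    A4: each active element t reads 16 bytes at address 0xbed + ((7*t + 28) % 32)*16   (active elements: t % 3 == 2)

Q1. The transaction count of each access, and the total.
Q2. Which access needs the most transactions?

A1: 2 transactions
A2: 1 transaction
A3: 16 transactions
A4: 4 transactions

Answer: 2,1,16,4; total 23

Answer: A3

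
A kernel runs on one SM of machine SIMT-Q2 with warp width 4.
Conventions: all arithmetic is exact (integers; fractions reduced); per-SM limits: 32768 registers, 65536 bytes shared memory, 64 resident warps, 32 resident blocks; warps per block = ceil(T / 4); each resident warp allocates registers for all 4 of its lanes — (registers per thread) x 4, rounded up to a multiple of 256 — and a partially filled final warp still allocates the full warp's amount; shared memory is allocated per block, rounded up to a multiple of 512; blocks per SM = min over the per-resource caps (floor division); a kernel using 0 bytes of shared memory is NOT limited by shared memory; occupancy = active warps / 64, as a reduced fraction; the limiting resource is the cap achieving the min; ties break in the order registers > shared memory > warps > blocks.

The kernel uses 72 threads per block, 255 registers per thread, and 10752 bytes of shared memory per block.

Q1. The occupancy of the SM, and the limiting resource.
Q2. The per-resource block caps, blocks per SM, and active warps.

Answer: occupancy 9/32, limited by registers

registers: 1 block
shared memory: 6 blocks
warps: 3 blocks
blocks: 32 blocks

Answer: 1 block, 18 active warps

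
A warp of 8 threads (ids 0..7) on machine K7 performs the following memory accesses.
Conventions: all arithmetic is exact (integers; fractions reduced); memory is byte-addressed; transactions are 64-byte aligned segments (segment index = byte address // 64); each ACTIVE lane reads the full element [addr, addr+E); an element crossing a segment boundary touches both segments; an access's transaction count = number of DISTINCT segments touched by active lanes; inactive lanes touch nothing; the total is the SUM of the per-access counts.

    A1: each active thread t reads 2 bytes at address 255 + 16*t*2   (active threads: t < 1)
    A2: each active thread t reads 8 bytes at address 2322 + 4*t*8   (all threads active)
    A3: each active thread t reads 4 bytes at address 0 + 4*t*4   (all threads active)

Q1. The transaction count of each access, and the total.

A1: 2 transactions
A2: 4 transactions
A3: 2 transactions

Answer: 2,4,2; total 8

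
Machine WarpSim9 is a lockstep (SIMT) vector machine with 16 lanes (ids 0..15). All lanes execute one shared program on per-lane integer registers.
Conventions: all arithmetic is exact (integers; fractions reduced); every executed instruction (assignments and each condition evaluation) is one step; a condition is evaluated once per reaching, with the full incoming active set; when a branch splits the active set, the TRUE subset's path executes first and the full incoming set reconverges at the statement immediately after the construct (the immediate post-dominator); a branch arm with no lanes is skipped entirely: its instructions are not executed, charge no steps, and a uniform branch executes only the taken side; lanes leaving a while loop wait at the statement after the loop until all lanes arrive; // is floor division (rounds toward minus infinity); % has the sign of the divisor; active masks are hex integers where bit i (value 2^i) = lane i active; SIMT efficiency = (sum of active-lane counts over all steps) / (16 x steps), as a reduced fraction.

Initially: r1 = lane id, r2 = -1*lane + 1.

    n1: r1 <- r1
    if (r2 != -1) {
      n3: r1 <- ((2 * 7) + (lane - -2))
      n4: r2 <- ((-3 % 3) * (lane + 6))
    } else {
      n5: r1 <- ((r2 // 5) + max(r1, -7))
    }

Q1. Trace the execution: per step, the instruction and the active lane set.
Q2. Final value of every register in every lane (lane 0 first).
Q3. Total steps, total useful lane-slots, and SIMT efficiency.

step 0: r1 <- r1                     0xffff
step 1: eval (r2 != -1)              0xffff
step 2: r1 <- ((2 * 7) + (lane - -2)) 0xfffb
step 3: r2 <- ((-3 % 3) * (lane + 6)) 0xfffb
step 4: r1 <- ((r2 // 5) + max(r1, -7)) 0x0004

Answer: 5 steps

r1: 16,17,1,19,20,21,22,23,24,25,26,27,28,29,30,31
r2: 0,0,-1,0,0,0,0,0,0,0,0,0,0,0,0,0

steps = 5; useful = 63; efficiency = 63/80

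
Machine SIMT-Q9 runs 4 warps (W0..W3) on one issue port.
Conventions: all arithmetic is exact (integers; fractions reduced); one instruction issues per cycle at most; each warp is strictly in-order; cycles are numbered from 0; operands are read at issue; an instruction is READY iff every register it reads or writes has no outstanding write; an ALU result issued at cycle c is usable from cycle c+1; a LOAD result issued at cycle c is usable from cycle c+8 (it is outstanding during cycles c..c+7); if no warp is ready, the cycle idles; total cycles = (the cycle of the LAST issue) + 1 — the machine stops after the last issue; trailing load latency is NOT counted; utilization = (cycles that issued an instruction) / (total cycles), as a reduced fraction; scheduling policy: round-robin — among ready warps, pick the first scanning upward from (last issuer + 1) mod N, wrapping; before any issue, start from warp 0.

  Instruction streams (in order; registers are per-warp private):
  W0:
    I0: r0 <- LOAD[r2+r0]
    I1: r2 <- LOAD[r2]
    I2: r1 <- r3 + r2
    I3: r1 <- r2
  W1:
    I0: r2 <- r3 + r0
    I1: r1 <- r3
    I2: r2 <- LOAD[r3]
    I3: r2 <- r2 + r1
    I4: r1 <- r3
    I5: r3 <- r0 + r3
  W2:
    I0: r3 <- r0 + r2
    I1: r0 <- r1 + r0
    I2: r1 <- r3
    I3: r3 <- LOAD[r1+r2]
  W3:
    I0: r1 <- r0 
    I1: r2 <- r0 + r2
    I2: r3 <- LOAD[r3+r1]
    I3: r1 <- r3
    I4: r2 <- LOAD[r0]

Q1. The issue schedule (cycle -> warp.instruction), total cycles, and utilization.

cycle 0: W0.I0
cycle 1: W1.I0
cycle 2: W2.I0
cycle 3: W3.I0
cycle 4: W0.I1
cycle 5: W1.I1
cycle 6: W2.I1
cycle 7: W3.I1
cycle 8: W1.I2
cycle 9: W2.I2
cycle 10: W3.I2
cycle 11: W2.I3
cycle 12: W0.I2
cycle 13: W0.I3
cycle 14: idle
cycle 15: idle
cycle 16: W1.I3
cycle 17: W1.I4
cycle 18: W3.I3
cycle 19: W1.I5
cycle 20: W3.I4

Answer: 21 cycles, utilization 19/21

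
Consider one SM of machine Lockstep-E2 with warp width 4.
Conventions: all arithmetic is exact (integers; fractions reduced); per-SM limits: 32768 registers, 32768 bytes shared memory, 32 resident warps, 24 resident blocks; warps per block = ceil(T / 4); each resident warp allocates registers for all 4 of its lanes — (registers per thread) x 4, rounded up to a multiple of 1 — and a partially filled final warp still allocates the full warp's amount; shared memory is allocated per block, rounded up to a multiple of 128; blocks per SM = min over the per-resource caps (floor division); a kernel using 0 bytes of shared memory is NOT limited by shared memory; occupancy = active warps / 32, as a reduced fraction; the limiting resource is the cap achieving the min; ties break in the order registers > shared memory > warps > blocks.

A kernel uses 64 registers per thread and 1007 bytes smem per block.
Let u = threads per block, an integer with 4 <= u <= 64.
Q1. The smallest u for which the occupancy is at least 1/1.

Answer: u = 5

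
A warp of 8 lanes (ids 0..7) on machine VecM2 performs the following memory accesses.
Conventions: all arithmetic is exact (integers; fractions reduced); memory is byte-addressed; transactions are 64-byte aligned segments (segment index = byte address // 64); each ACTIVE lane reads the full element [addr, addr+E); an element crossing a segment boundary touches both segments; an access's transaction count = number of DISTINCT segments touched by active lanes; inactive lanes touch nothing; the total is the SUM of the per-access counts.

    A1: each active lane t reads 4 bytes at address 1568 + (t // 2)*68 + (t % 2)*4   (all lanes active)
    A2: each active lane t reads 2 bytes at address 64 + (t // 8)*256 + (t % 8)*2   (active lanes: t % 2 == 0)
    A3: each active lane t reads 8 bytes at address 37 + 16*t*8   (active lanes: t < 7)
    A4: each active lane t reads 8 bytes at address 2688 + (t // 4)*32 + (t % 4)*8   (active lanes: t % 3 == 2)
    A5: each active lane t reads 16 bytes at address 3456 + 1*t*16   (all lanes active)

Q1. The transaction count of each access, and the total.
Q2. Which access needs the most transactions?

A1: 4 transactions
A2: 1 transaction
A3: 7 transactions
A4: 1 transaction
A5: 2 transactions

Answer: 4,1,7,1,2; total 15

Answer: A3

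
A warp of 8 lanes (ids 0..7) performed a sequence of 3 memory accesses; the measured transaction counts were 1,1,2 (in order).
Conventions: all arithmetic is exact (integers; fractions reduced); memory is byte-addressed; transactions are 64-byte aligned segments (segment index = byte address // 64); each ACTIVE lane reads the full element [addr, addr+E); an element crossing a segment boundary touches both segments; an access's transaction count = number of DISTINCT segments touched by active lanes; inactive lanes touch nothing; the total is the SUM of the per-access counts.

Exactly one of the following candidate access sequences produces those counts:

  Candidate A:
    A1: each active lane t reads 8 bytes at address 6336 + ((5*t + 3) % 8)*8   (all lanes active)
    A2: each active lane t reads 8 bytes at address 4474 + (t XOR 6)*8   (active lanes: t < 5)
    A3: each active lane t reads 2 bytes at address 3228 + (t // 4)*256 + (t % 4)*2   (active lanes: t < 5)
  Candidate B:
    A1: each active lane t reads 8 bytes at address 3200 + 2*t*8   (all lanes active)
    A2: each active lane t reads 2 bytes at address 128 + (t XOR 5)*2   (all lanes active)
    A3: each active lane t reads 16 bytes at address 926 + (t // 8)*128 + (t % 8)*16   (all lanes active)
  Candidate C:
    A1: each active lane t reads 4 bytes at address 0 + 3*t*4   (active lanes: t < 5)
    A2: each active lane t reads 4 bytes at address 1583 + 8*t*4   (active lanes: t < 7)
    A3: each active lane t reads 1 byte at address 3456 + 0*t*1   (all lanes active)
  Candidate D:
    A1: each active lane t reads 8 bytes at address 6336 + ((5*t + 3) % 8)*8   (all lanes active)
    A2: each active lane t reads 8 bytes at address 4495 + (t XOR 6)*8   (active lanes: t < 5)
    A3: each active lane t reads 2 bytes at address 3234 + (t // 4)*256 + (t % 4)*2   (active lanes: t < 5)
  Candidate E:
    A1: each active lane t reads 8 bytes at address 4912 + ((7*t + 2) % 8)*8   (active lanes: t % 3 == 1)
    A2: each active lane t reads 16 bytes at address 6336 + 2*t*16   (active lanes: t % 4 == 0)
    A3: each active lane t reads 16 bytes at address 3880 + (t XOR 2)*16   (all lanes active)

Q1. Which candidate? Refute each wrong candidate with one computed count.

B: A1 gives 2 transactions, not 1
C: A2 gives 4 transactions, not 1
D: A2 gives 2 transactions, not 1
E: A1 gives 2 transactions, not 1
A: all counts match (1,1,2)

Answer: A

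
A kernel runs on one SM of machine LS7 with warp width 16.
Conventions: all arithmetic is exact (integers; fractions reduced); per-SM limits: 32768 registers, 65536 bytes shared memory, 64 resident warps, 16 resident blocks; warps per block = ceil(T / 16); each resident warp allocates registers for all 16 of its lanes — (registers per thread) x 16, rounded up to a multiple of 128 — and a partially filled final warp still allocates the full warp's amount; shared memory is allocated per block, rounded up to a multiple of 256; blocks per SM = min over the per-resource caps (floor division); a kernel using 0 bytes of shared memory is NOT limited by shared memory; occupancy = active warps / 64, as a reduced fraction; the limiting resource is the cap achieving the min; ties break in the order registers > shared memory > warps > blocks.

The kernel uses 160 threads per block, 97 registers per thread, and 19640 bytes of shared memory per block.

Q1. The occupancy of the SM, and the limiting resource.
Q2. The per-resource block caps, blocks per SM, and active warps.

Answer: occupancy 5/32, limited by registers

registers: 1 block
shared memory: 3 blocks
warps: 6 blocks
blocks: 16 blocks

Answer: 1 block, 10 active warps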